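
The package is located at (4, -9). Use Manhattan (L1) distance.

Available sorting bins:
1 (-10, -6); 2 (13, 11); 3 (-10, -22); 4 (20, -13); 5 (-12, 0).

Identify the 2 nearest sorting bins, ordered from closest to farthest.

Distances from (4, -9):
1: |-14| + |3| = 14 + 3 = 17
2: |9| + |20| = 9 + 20 = 29
3: |-14| + |-13| = 14 + 13 = 27
4: |16| + |-4| = 16 + 4 = 20
5: |-16| + |9| = 16 + 9 = 25
Sorted: 1 (17) < 4 (20) < 5 (25) < 3 (27) < …

1, 4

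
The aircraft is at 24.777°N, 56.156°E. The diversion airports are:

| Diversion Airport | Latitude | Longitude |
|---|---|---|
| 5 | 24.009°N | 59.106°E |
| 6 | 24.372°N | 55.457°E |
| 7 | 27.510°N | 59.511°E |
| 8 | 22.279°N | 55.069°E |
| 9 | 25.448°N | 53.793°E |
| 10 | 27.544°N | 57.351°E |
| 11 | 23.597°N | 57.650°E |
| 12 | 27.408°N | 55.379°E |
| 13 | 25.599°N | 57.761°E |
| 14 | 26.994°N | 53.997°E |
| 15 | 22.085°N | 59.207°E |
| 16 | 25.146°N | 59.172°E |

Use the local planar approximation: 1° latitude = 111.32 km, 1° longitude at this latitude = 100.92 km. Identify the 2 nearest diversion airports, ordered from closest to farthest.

6, 13

Distances from 24.777°N, 56.156°E:
5: √((-0.768·111.32)² + (2.950·100.92)²) = √(7309.18300 + 88633.62580) = 309.746 km
6: √((-0.405·111.32)² + (-0.699·100.92)²) = √(2032.62116 + 4976.32614) = 83.719 km
7: √((2.733·111.32)² + (3.355·100.92)²) = √(92560.49291 + 114640.88570) = 455.194 km
8: √((-2.498·111.32)² + (-1.087·100.92)²) = √(77327.01814 + 12034.09878) = 298.933 km
9: √((0.671·111.32)² + (-2.363·100.92)²) = √(5579.45059 + 56869.82960) = 249.899 km
10: √((2.767·111.32)² + (1.195·100.92)²) = √(94877.82354 + 14544.21528) = 330.790 km
11: √((-1.180·111.32)² + (1.494·100.92)²) = √(17254.81908 + 22732.94382) = 199.969 km
12: √((2.631·111.32)² + (-0.777·100.92)²) = √(85780.40483 + 6148.88713) = 303.198 km
13: √((0.822·111.32)² + (1.605·100.92)²) = √(8373.17235 + 26236.41895) = 186.037 km
14: √((2.217·111.32)² + (-2.159·100.92)²) = √(60908.48280 + 47474.43101) = 329.216 km
15: √((-2.692·111.32)² + (3.051·100.92)²) = √(89804.17064 + 94806.67138) = 429.664 km
16: √((0.369·111.32)² + (3.016·100.92)²) = √(1687.32650 + 92643.97018) = 307.134 km
Sorted: 6 (83.719 km) < 13 (186.037 km) < 11 (199.969 km) < 9 (249.899 km) < …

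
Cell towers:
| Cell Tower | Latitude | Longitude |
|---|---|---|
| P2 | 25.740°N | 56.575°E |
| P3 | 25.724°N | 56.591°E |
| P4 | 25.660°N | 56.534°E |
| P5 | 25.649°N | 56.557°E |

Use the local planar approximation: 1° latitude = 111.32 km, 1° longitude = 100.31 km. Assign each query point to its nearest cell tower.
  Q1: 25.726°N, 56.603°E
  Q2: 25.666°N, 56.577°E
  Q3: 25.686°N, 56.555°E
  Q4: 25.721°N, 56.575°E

Q1 at 25.726°N, 56.603°E:
  P2: 3.212 km
  P3: 1.224 km
  P4: 10.094 km
  P5: 9.735 km
  → nearest: P3 (1.224 km)
Q2 at 25.666°N, 56.577°E:
  P2: 8.240 km
  P3: 6.608 km
  P4: 4.365 km
  P5: 2.758 km
  → nearest: P5 (2.758 km)
Q3 at 25.686°N, 56.555°E:
  P2: 6.337 km
  P3: 5.562 km
  P4: 3.580 km
  P5: 4.124 km
  → nearest: P4 (3.580 km)
Q4 at 25.721°N, 56.575°E:
  P2: 2.115 km
  P3: 1.639 km
  P4: 7.939 km
  P5: 8.216 km
  → nearest: P3 (1.639 km)

Q1→P3; Q2→P5; Q3→P4; Q4→P3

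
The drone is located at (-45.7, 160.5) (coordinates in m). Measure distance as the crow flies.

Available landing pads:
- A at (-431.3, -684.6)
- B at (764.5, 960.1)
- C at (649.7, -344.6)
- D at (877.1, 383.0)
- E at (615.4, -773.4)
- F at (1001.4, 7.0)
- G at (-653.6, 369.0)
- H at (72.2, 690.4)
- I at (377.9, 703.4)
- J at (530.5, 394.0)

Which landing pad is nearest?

H

Distances from (-45.7, 160.5):
A: √((-385.6)² + (-845.1)²) = √(148687.360 + 714194.010) = 928.9 m
B: √((810.2)² + (799.6)²) = √(656424.040 + 639360.160) = 1138.3 m
C: √((695.4)² + (-505.1)²) = √(483581.160 + 255126.010) = 859.5 m
D: √((922.8)² + (222.5)²) = √(851559.840 + 49506.250) = 949.2 m
E: √((661.1)² + (-933.9)²) = √(437053.210 + 872169.210) = 1144.2 m
F: √((1047.1)² + (-153.5)²) = √(1096418.410 + 23562.250) = 1058.3 m
G: √((-607.9)² + (208.5)²) = √(369542.410 + 43472.250) = 642.7 m
H: √((117.9)² + (529.9)²) = √(13900.410 + 280794.010) = 542.9 m
I: √((423.6)² + (542.9)²) = √(179436.960 + 294740.410) = 688.6 m
J: √((576.2)² + (233.5)²) = √(332006.440 + 54522.250) = 621.7 m
Minimum: H at 542.9 m.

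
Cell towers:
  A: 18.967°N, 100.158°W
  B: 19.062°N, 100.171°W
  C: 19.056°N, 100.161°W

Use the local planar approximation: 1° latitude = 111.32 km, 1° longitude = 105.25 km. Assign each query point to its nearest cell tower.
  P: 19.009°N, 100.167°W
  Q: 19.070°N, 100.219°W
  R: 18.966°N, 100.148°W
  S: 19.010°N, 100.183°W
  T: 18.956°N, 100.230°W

P→A; Q→B; R→A; S→A; T→A

P at 19.009°N, 100.167°W:
  A: 4.770 km
  B: 5.915 km
  C: 5.270 km
  → nearest: A (4.770 km)
Q at 19.070°N, 100.219°W:
  A: 13.141 km
  B: 5.130 km
  C: 6.300 km
  → nearest: B (5.130 km)
R at 18.966°N, 100.148°W:
  A: 1.058 km
  B: 10.957 km
  C: 10.112 km
  → nearest: A (1.058 km)
S at 19.010°N, 100.183°W:
  A: 5.462 km
  B: 5.925 km
  C: 5.620 km
  → nearest: A (5.462 km)
T at 18.956°N, 100.230°W:
  A: 7.676 km
  B: 13.334 km
  C: 13.291 km
  → nearest: A (7.676 km)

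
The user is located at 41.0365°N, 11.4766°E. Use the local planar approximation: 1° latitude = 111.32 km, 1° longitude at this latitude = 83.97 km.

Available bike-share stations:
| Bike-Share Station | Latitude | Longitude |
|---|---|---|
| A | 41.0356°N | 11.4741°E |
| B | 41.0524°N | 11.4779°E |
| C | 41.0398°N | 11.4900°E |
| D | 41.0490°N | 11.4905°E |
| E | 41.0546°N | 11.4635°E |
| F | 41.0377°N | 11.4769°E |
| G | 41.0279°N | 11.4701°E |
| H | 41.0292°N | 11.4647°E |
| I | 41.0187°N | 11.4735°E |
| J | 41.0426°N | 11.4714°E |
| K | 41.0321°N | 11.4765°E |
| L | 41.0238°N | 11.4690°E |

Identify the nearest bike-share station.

Distances from 41.0365°N, 11.4766°E:
A: √((-0.0009·111.32)² + (-0.0025·83.97)²) = √(0.010038 + 0.044069) = 0.2326 km
B: √((0.0159·111.32)² + (0.0013·83.97)²) = √(3.132858 + 0.011916) = 1.7734 km
C: √((0.0033·111.32)² + (0.0134·83.97)²) = √(0.134950 + 1.266071) = 1.1836 km
D: √((0.0125·111.32)² + (0.0139·83.97)²) = √(1.936272 + 1.362316) = 1.8162 km
E: √((0.0181·111.32)² + (-0.0131·83.97)²) = √(4.059790 + 1.210015) = 2.2956 km
F: √((0.0012·111.32)² + (0.0003·83.97)²) = √(0.017845 + 0.000635) = 0.1359 km
G: √((-0.0086·111.32)² + (-0.0065·83.97)²) = √(0.916523 + 0.297903) = 1.1020 km
H: √((-0.0073·111.32)² + (-0.0119·83.97)²) = √(0.660377 + 0.998487) = 1.2880 km
I: √((-0.0178·111.32)² + (-0.0031·83.97)²) = √(3.926326 + 0.067760) = 1.9985 km
J: √((0.0061·111.32)² + (-0.0052·83.97)²) = √(0.461112 + 0.190658) = 0.8073 km
K: √((-0.0044·111.32)² + (-0.0001·83.97)²) = √(0.239912 + 0.000071) = 0.4899 km
L: √((-0.0127·111.32)² + (-0.0076·83.97)²) = √(1.998729 + 0.407264) = 1.5511 km
Minimum: F at 0.1359 km.

F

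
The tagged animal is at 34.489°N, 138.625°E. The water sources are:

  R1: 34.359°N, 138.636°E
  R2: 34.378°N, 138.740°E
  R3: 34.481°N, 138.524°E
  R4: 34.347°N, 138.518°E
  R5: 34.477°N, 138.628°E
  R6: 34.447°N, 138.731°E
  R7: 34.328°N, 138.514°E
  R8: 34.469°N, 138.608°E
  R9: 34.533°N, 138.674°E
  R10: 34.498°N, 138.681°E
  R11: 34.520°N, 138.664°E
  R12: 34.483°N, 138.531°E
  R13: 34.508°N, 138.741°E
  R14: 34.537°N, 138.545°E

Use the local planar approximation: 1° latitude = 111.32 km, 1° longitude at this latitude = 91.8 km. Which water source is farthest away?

Distances from 34.489°N, 138.625°E:
R1: 14.507 km
R2: 16.252 km
R3: 9.314 km
R4: 18.611 km
R5: 1.364 km
R6: 10.796 km
R7: 20.617 km
R8: 2.719 km
R9: 6.650 km
R10: 5.238 km
R11: 4.973 km
R12: 8.655 km
R13: 10.857 km
R14: 9.082 km
Maximum: R7 at 20.617 km.

R7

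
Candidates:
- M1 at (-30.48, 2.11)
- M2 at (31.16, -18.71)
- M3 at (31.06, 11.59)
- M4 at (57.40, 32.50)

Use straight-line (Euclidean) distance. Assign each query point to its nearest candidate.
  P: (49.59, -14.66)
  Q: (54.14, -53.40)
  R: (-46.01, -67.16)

P at (49.59, -14.66):
  M1: √((-80.07)² + (16.77)²) = √(6411.2049 + 281.2329) = 81.81
  M2: √((-18.43)² + (-4.05)²) = √(339.6649 + 16.4025) = 18.87
  M3: √((-18.53)² + (26.25)²) = √(343.3609 + 689.0625) = 32.13
  M4: √((7.81)² + (47.16)²) = √(60.9961 + 2224.0656) = 47.80
  → nearest: M2 (18.87)
Q at (54.14, -53.40):
  M1: √((-84.62)² + (55.51)²) = √(7160.5444 + 3081.3601) = 101.20
  M2: √((-22.98)² + (34.69)²) = √(528.0804 + 1203.3961) = 41.61
  M3: √((-23.08)² + (64.99)²) = √(532.6864 + 4223.7001) = 68.97
  M4: √((3.26)² + (85.90)²) = √(10.6276 + 7378.8100) = 85.96
  → nearest: M2 (41.61)
R at (-46.01, -67.16):
  M1: √((15.53)² + (69.27)²) = √(241.1809 + 4798.3329) = 70.99
  M2: √((77.17)² + (48.45)²) = √(5955.2089 + 2347.4025) = 91.12
  M3: √((77.07)² + (78.75)²) = √(5939.7849 + 6201.5625) = 110.19
  M4: √((103.41)² + (99.66)²) = √(10693.6281 + 9932.1156) = 143.62
  → nearest: M1 (70.99)

P→M2; Q→M2; R→M1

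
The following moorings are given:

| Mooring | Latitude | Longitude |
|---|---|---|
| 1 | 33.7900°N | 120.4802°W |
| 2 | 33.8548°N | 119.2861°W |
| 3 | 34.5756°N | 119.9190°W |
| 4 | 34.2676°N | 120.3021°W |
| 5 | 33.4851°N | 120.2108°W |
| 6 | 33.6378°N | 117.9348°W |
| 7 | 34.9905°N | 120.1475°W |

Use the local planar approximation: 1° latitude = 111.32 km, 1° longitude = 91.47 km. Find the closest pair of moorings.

Pairwise distances:
1–2: 109.4623 km
1–3: 101.4056 km
1–4: 55.6063 km
1–5: 41.9434 km
1–6: 233.4434 km
1–7: 137.0608 km
2–3: 98.9433 km
2–4: 103.6740 km
2–5: 94.0633 km
2–6: 125.9418 km
2–7: 148.9691 km
3–4: 49.0257 km
3–5: 124.2941 km
3–6: 209.3773 km
3–7: 50.6957 km
4–5: 87.5073 km
4–6: 227.6040 km
4–7: 81.7063 km
5–6: 208.8785 km
5–7: 167.6811 km
6–7: 252.2679 km
Closest pair: 1–5 at 41.9434 km.

1 and 5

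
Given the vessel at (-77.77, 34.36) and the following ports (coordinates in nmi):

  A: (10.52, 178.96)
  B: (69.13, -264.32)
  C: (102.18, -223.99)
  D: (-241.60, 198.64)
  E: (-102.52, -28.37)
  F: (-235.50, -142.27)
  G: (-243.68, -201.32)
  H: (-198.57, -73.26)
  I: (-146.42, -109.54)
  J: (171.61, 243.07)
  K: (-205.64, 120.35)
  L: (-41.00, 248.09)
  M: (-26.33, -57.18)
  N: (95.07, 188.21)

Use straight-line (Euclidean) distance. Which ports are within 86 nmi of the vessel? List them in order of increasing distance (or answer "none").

Distances from (-77.77, 34.36):
A: √((88.29)² + (144.60)²) = √(7795.1241 + 20909.1600) = 169.42 nmi
B: √((146.90)² + (-298.68)²) = √(21579.6100 + 89209.7424) = 332.85 nmi
C: √((179.95)² + (-258.35)²) = √(32382.0025 + 66744.7225) = 314.84 nmi
D: √((-163.83)² + (164.28)²) = √(26840.2689 + 26987.9184) = 232.01 nmi
E: √((-24.75)² + (-62.73)²) = √(612.5625 + 3935.0529) = 67.44 nmi
F: √((-157.73)² + (-176.63)²) = √(24878.7529 + 31198.1569) = 236.81 nmi
G: √((-165.91)² + (-235.68)²) = √(27526.1281 + 55545.0624) = 288.22 nmi
H: √((-120.80)² + (-107.62)²) = √(14592.6400 + 11582.0644) = 161.79 nmi
I: √((-68.65)² + (-143.90)²) = √(4712.8225 + 20707.2100) = 159.44 nmi
J: √((249.38)² + (208.71)²) = √(62190.3844 + 43559.8641) = 325.19 nmi
K: √((-127.87)² + (85.99)²) = √(16350.7369 + 7394.2801) = 154.09 nmi
L: √((36.77)² + (213.73)²) = √(1352.0329 + 45680.5129) = 216.87 nmi
M: √((51.44)² + (-91.54)²) = √(2646.0736 + 8379.5716) = 105.00 nmi
N: √((172.84)² + (153.85)²) = √(29873.6656 + 23669.8225) = 231.39 nmi
Threshold 86 nmi: E (67.44 nmi) is within range.

E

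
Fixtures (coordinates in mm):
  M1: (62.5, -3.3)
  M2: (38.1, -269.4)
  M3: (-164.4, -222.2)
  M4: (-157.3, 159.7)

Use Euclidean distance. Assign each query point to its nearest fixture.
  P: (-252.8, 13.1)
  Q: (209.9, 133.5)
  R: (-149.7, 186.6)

P→M4; Q→M1; R→M4

P at (-252.8, 13.1):
  M1: √((315.3)² + (-16.4)²) = √(99414.090 + 268.960) = 315.7 mm
  M2: √((290.9)² + (-282.5)²) = √(84622.810 + 79806.250) = 405.5 mm
  M3: √((88.4)² + (-235.3)²) = √(7814.560 + 55366.090) = 251.4 mm
  M4: √((95.5)² + (146.6)²) = √(9120.250 + 21491.560) = 175.0 mm
  → nearest: M4 (175.0 mm)
Q at (209.9, 133.5):
  M1: √((-147.4)² + (-136.8)²) = √(21726.760 + 18714.240) = 201.1 mm
  M2: √((-171.8)² + (-402.9)²) = √(29515.240 + 162328.410) = 438.0 mm
  M3: √((-374.3)² + (-355.7)²) = √(140100.490 + 126522.490) = 516.4 mm
  M4: √((-367.2)² + (26.2)²) = √(134835.840 + 686.440) = 368.1 mm
  → nearest: M1 (201.1 mm)
R at (-149.7, 186.6):
  M1: √((212.2)² + (-189.9)²) = √(45028.840 + 36062.010) = 284.8 mm
  M2: √((187.8)² + (-456.0)²) = √(35268.840 + 207936.000) = 493.2 mm
  M3: √((-14.7)² + (-408.8)²) = √(216.090 + 167117.440) = 409.1 mm
  M4: √((-7.6)² + (-26.9)²) = √(57.760 + 723.610) = 28.0 mm
  → nearest: M4 (28.0 mm)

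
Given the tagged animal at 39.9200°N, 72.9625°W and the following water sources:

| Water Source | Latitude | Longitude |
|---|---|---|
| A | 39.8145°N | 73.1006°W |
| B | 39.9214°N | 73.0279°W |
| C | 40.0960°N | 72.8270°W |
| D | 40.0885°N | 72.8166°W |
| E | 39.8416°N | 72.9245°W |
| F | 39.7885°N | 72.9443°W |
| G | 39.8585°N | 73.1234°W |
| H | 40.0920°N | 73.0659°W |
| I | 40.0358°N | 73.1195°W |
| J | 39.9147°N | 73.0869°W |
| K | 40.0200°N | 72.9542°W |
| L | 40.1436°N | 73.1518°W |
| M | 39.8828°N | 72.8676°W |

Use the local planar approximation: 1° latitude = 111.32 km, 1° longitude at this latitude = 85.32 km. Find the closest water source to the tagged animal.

B

Distances from 39.9200°N, 72.9625°W:
A: √((-0.1055·111.32)² + (-0.1381·85.32)²) = √(137.927643 + 138.831831) = 16.6361 km
B: √((0.0014·111.32)² + (-0.0654·85.32)²) = √(0.024289 + 31.135596) = 5.5821 km
C: √((0.1760·111.32)² + (0.1355·85.32)²) = √(383.859003 + 133.653484) = 22.7489 km
D: √((0.1685·111.32)² + (0.1459·85.32)²) = √(351.840805 + 154.957384) = 22.5122 km
E: √((-0.0784·111.32)² + (0.0380·85.32)²) = √(76.169047 + 10.511601) = 9.3102 km
F: √((-0.1315·111.32)² + (0.0182·85.32)²) = √(214.288024 + 2.411262) = 14.7207 km
G: √((-0.0615·111.32)² + (-0.1609·85.32)²) = √(46.870181 + 188.457655) = 15.3404 km
H: √((0.1720·111.32)² + (-0.1034·85.32)²) = √(366.609141 + 77.829237) = 21.0817 km
I: √((0.1158·111.32)² + (-0.1570·85.32)²) = √(166.174168 + 179.432455) = 18.5905 km
J: √((-0.0053·111.32)² + (-0.1244·85.32)²) = √(0.348095 + 112.652920) = 10.6302 km
K: √((0.1000·111.32)² + (0.0083·85.32)²) = √(123.921424 + 0.501485) = 11.1545 km
L: √((0.2236·111.32)² + (-0.1893·85.32)²) = √(619.569448 + 260.857256) = 29.6720 km
M: √((-0.0372·111.32)² + (0.0949·85.32)²) = √(17.148742 + 65.559271) = 9.0944 km
Minimum: B at 5.5821 km.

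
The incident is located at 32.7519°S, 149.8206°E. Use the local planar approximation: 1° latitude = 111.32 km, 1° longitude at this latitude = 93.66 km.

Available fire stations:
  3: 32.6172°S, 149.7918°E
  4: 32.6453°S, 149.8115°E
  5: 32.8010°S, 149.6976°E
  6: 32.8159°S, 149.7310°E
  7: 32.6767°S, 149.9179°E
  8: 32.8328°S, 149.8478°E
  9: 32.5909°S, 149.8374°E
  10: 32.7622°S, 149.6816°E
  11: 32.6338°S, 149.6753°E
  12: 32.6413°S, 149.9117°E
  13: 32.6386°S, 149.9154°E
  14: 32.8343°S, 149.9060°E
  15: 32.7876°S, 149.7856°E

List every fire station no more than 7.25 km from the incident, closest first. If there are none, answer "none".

Distances from 32.7519°S, 149.8206°E:
3: 15.2355 km
4: 11.8973 km
5: 12.7511 km
6: 11.0083 km
7: 12.3744 km
8: 9.3592 km
9: 17.9915 km
10: 13.0691 km
11: 18.9219 km
12: 14.9796 km
13: 15.4244 km
14: 12.1703 km
15: 5.1517 km
Threshold 7.25 km: 15 (5.1517 km) is within range.

15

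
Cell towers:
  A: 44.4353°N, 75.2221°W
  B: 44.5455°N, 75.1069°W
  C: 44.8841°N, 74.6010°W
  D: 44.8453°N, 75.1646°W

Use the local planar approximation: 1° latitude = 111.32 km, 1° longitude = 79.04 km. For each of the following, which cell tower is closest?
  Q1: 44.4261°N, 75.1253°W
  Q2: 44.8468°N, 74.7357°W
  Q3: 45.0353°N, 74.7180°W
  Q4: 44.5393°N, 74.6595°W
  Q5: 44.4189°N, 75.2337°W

Q1 at 44.4261°N, 75.1253°W:
  A: √((0.0092·111.32)² + (-0.0968·79.04)²) = √(1.048871 + 58.538903) = 7.7193 km
  B: √((0.1194·111.32)² + (0.0184·79.04)²) = √(176.666843 + 2.115093) = 13.3709 km
  C: √((0.4580·111.32)² + (0.5243·79.04)²) = √(2599.425358 + 1717.329296) = 65.7020 km
  D: √((0.4192·111.32)² + (-0.0393·79.04)²) = √(2177.654331 + 9.648926) = 46.7686 km
  → nearest: A (7.7193 km)
Q2 at 44.8468°N, 74.7357°W:
  A: √((-0.4115·111.32)² + (-0.4864·79.04)²) = √(2098.389355 + 1478.022331) = 59.8031 km
  B: √((-0.3013·111.32)² + (-0.3712·79.04)²) = √(1124.979630 + 860.814945) = 44.5623 km
  C: √((0.0373·111.32)² + (0.1347·79.04)²) = √(17.241064 + 113.351965) = 11.4277 km
  D: √((-0.0015·111.32)² + (-0.4289·79.04)²) = √(0.027882 + 1149.227357) = 33.9007 km
  → nearest: C (11.4277 km)
Q3 at 45.0353°N, 74.7180°W:
  A: √((-0.6000·111.32)² + (-0.5041·79.04)²) = √(4461.171264 + 1587.549436) = 77.7735 km
  B: √((-0.4898·111.32)² + (-0.3889·79.04)²) = √(2972.925026 + 944.864973) = 62.5923 km
  C: √((-0.1512·111.32)² + (0.1170·79.04)²) = √(283.302220 + 85.519585) = 19.2047 km
  D: √((-0.1900·111.32)² + (-0.4466·79.04)²) = √(447.356341 + 1246.038039) = 41.1509 km
  → nearest: C (19.2047 km)
Q4 at 44.5393°N, 74.6595°W:
  A: √((-0.1040·111.32)² + (-0.5626·79.04)²) = √(134.033412 + 1977.394486) = 45.9503 km
  B: √((0.0062·111.32)² + (-0.4474·79.04)²) = √(0.476354 + 1250.506123) = 35.3692 km
  C: √((0.3448·111.32)² + (0.0585·79.04)²) = √(1473.265129 + 21.379896) = 38.6606 km
  D: √((0.3060·111.32)² + (-0.5051·79.04)²) = √(1160.350646 + 1593.854233) = 52.4805 km
  → nearest: B (35.3692 km)
Q5 at 44.4189°N, 75.2337°W:
  A: √((0.0164·111.32)² + (0.0116·79.04)²) = √(3.332991 + 0.840640) = 2.0429 km
  B: √((0.1266·111.32)² + (0.1268·79.04)²) = √(198.615806 + 100.445936) = 17.2934 km
  C: √((0.4652·111.32)² + (0.6327·79.04)²) = √(2681.796425 + 2500.860874) = 71.9907 km
  D: √((0.4264·111.32)² + (0.0691·79.04)²) = √(2253.101659 + 29.829774) = 47.7800 km
  → nearest: A (2.0429 km)

Q1→A; Q2→C; Q3→C; Q4→B; Q5→A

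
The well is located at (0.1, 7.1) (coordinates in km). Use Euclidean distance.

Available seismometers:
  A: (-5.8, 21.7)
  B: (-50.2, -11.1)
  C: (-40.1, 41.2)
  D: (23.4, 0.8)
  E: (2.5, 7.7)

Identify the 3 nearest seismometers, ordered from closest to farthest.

Distances from (0.1, 7.1):
A: √((-5.9)² + (14.6)²) = √(34.810 + 213.160) = 15.7 km
B: √((-50.3)² + (-18.2)²) = √(2530.090 + 331.240) = 53.5 km
C: √((-40.2)² + (34.1)²) = √(1616.040 + 1162.810) = 52.7 km
D: √((23.3)² + (-6.3)²) = √(542.890 + 39.690) = 24.1 km
E: √((2.4)² + (0.6)²) = √(5.760 + 0.360) = 2.5 km
Sorted: E (2.5 km) < A (15.7 km) < D (24.1 km) < C (52.7 km) < B (53.5 km)

E, A, D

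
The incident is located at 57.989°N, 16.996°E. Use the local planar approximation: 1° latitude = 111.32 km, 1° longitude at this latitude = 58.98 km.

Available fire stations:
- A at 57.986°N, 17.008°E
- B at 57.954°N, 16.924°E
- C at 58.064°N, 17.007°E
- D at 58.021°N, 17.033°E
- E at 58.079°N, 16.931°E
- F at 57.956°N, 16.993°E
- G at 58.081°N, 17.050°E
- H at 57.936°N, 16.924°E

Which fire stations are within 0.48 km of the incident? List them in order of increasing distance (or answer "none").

Distances from 57.989°N, 16.996°E:
A: √((-0.003·111.32)² + (0.012·58.98)²) = √(0.11153 + 0.50092) = 0.783 km
B: √((-0.035·111.32)² + (-0.072·58.98)²) = √(15.18037 + 18.03327) = 5.763 km
C: √((0.075·111.32)² + (0.011·58.98)²) = √(69.70580 + 0.42092) = 8.374 km
D: √((0.032·111.32)² + (0.037·58.98)²) = √(12.68955 + 4.76226) = 4.178 km
E: √((0.090·111.32)² + (-0.065·58.98)²) = √(100.37635 + 14.69726) = 10.727 km
F: √((-0.033·111.32)² + (-0.003·58.98)²) = √(13.49504 + 0.03131) = 3.678 km
G: √((0.092·111.32)² + (0.054·58.98)²) = √(104.88709 + 10.14372) = 10.725 km
H: √((-0.053·111.32)² + (-0.072·58.98)²) = √(34.80953 + 18.03327) = 7.269 km
Threshold 0.48 km: none within range.

none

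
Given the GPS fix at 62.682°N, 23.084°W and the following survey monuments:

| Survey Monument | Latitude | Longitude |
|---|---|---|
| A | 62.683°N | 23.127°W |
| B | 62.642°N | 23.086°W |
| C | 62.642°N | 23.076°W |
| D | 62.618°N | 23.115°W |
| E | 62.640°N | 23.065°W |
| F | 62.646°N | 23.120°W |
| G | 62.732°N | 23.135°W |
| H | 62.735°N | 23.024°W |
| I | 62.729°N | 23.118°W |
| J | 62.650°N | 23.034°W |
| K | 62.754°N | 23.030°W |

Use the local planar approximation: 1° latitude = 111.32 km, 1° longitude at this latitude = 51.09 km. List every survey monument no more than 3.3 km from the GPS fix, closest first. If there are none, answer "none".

A

Distances from 62.682°N, 23.084°W:
A: √((0.001·111.32)² + (-0.043·51.09)²) = √(0.01239 + 4.82624) = 2.200 km
B: √((-0.040·111.32)² + (-0.002·51.09)²) = √(19.82743 + 0.01044) = 4.454 km
C: √((-0.040·111.32)² + (0.008·51.09)²) = √(19.82743 + 0.16705) = 4.472 km
D: √((-0.064·111.32)² + (-0.031·51.09)²) = √(50.75822 + 2.50839) = 7.298 km
E: √((-0.042·111.32)² + (0.019·51.09)²) = √(21.85974 + 0.94228) = 4.775 km
F: √((-0.036·111.32)² + (-0.036·51.09)²) = √(16.06022 + 3.38280) = 4.409 km
G: √((0.050·111.32)² + (-0.051·51.09)²) = √(30.98036 + 6.78910) = 6.146 km
H: √((0.053·111.32)² + (0.060·51.09)²) = √(34.80953 + 9.39668) = 6.649 km
I: √((0.047·111.32)² + (-0.034·51.09)²) = √(27.37424 + 3.01738) = 5.513 km
J: √((-0.032·111.32)² + (0.050·51.09)²) = √(12.68955 + 6.52547) = 4.383 km
K: √((0.072·111.32)² + (0.054·51.09)²) = √(64.24087 + 7.61131) = 8.477 km
Threshold 3.3 km: A (2.200 km) is within range.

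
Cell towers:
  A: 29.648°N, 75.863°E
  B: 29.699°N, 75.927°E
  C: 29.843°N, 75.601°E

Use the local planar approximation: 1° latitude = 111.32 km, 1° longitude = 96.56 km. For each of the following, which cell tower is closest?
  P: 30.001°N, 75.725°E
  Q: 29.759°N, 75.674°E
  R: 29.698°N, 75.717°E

P at 30.001°N, 75.725°E:
  A: 41.494 km
  B: 38.867 km
  C: 21.277 km
  → nearest: C (21.277 km)
Q at 29.759°N, 75.674°E:
  A: 22.040 km
  B: 25.326 km
  C: 11.710 km
  → nearest: C (11.710 km)
R at 29.698°N, 75.717°E:
  A: 15.157 km
  B: 20.278 km
  C: 19.647 km
  → nearest: A (15.157 km)

P→C; Q→C; R→A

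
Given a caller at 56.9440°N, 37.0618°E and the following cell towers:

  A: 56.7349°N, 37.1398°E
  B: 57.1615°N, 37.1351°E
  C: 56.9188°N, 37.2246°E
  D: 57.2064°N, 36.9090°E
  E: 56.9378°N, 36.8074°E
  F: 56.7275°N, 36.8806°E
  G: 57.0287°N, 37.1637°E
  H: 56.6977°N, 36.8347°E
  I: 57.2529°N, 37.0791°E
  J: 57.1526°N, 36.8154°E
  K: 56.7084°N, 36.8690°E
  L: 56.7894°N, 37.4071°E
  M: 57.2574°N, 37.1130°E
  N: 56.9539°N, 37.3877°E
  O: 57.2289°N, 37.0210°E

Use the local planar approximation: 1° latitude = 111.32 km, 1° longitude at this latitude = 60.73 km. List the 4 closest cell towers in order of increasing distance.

Distances from 56.9440°N, 37.0618°E:
A: 23.7541 km
B: 24.6179 km
C: 10.2771 km
D: 30.6489 km
E: 15.4651 km
F: 26.4942 km
G: 11.2782 km
H: 30.6915 km
I: 34.4028 km
J: 27.6251 km
K: 28.7219 km
L: 27.1280 km
M: 35.0260 km
N: 19.8226 km
O: 31.8117 km
Sorted: C (10.2771 km) < G (11.2782 km) < E (15.4651 km) < N (19.8226 km) < A (23.7541 km) < B (24.6179 km) < …

C, G, E, N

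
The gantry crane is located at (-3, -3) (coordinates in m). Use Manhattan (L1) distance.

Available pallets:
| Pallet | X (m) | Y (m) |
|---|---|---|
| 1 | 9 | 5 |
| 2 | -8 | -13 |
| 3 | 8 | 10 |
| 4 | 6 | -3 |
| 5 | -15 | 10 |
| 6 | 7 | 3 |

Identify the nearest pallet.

4

Distances from (-3, -3):
1: |12| + |8| = 12 + 8 = 20 m
2: |-5| + |-10| = 5 + 10 = 15 m
3: |11| + |13| = 11 + 13 = 24 m
4: |9| + |0| = 9 + 0 = 9 m
5: |-12| + |13| = 12 + 13 = 25 m
6: |10| + |6| = 10 + 6 = 16 m
Minimum: 4 at 9 m.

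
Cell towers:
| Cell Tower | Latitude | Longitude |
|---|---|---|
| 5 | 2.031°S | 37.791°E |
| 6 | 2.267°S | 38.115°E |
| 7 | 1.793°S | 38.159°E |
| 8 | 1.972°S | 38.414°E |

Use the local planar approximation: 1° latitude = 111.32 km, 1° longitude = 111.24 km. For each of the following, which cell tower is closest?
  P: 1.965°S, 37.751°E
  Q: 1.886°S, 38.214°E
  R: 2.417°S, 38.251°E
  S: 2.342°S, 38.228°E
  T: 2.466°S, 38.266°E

P→5; Q→7; R→6; S→6; T→6

P at 1.965°S, 37.751°E:
  5: √((-0.066·111.32)² + (0.040·111.24)²) = √(53.98017 + 19.79894) = 8.589 km
  6: √((-0.302·111.32)² + (0.364·111.24)²) = √(1130.21296 + 1639.55023) = 52.629 km
  7: √((0.172·111.32)² + (0.408·111.24)²) = √(366.60914 + 2059.88173) = 49.259 km
  8: √((-0.007·111.32)² + (0.663·111.24)²) = √(0.60721 + 5439.37520) = 73.756 km
  → nearest: 5 (8.589 km)
Q at 1.886°S, 38.214°E:
  5: √((-0.145·111.32)² + (-0.423·111.24)²) = √(260.54479 + 2214.12785) = 49.746 km
  6: √((-0.381·111.32)² + (-0.099·111.24)²) = √(1798.85578 + 121.28088) = 43.819 km
  7: √((0.093·111.32)² + (-0.055·111.24)²) = √(107.17964 + 37.43237) = 12.025 km
  8: √((-0.086·111.32)² + (0.200·111.24)²) = √(91.65229 + 494.97350) = 24.220 km
  → nearest: 7 (12.025 km)
R at 2.417°S, 38.251°E:
  5: √((0.386·111.32)² + (-0.460·111.24)²) = √(1846.37965 + 2618.40984) = 66.819 km
  6: √((0.150·111.32)² + (-0.136·111.24)²) = √(278.82320 + 228.87575) = 22.532 km
  7: √((0.624·111.32)² + (-0.092·111.24)²) = √(4825.20284 + 104.73639) = 70.214 km
  8: √((0.445·111.32)² + (0.163·111.24)²) = √(2453.95400 + 328.77378) = 52.752 km
  → nearest: 6 (22.532 km)
S at 2.342°S, 38.228°E:
  5: √((0.311·111.32)² + (-0.437·111.24)²) = √(1198.58041 + 2363.11488) = 59.680 km
  6: √((0.075·111.32)² + (-0.113·111.24)²) = √(69.70580 + 158.00792) = 15.090 km
  7: √((0.549·111.32)² + (-0.069·111.24)²) = √(3735.00411 + 58.91422) = 61.595 km
  8: √((0.370·111.32)² + (0.186·111.24)²) = √(1696.48429 + 428.10258) = 46.093 km
  → nearest: 6 (15.090 km)
T at 2.466°S, 38.266°E:
  5: √((0.435·111.32)² + (-0.475·111.24)²) = √(2344.90315 + 2791.95992) = 71.672 km
  6: √((0.199·111.32)² + (-0.151·111.24)²) = √(490.74123 + 282.14727) = 27.801 km
  7: √((0.673·111.32)² + (-0.107·111.24)²) = √(5612.76067 + 141.67379) = 75.858 km
  8: √((0.494·111.32)² + (0.148·111.24)²) = √(3024.12886 + 271.04749) = 57.404 km
  → nearest: 6 (27.801 km)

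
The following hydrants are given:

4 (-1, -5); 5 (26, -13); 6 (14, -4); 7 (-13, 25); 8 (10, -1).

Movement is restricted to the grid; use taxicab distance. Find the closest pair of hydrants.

6 and 8

Pairwise distances:
6–8: |-4| + |3| = 4 + 3 = 7
4–8: |11| + |4| = 11 + 4 = 15
4–6: |15| + |1| = 15 + 1 = 16
5–6: |-12| + |9| = 12 + 9 = 21
5–8: |-16| + |12| = 16 + 12 = 28
4–5: |27| + |-8| = 27 + 8 = 35
4–7: |-12| + |30| = 12 + 30 = 42
7–8: |23| + |-26| = 23 + 26 = 49
6–7: |-27| + |29| = 27 + 29 = 56
5–7: |-39| + |38| = 39 + 38 = 77
Closest pair: 6–8 at 7.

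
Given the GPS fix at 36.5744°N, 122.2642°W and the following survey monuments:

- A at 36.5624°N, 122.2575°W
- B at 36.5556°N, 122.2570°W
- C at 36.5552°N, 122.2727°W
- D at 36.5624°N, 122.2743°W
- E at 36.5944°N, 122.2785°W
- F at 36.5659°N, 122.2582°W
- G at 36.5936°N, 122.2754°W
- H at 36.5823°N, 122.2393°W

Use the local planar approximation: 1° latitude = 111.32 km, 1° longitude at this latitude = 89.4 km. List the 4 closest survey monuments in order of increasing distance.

Distances from 36.5744°N, 122.2642°W:
A: √((-0.0120·111.32)² + (0.0067·89.4)²) = √(1.784469 + 0.358777) = 1.4640 km
B: √((-0.0188·111.32)² + (0.0072·89.4)²) = √(4.379879 + 0.414324) = 2.1896 km
C: √((-0.0192·111.32)² + (-0.0085·89.4)²) = √(4.568239 + 0.577448) = 2.2684 km
D: √((-0.0120·111.32)² + (-0.0101·89.4)²) = √(1.784469 + 0.815301) = 1.6124 km
E: √((0.0200·111.32)² + (-0.0143·89.4)²) = √(4.956857 + 1.634358) = 2.5673 km
F: √((-0.0085·111.32)² + (0.0060·89.4)²) = √(0.895332 + 0.287725) = 1.0877 km
G: √((0.0192·111.32)² + (-0.0112·89.4)²) = √(4.568239 + 1.002562) = 2.3603 km
H: √((0.0079·111.32)² + (0.0249·89.4)²) = √(0.773394 + 4.955343) = 2.3935 km
Sorted: F (1.0877 km) < A (1.4640 km) < D (1.6124 km) < B (2.1896 km) < C (2.2684 km) < G (2.3603 km) < …

F, A, D, B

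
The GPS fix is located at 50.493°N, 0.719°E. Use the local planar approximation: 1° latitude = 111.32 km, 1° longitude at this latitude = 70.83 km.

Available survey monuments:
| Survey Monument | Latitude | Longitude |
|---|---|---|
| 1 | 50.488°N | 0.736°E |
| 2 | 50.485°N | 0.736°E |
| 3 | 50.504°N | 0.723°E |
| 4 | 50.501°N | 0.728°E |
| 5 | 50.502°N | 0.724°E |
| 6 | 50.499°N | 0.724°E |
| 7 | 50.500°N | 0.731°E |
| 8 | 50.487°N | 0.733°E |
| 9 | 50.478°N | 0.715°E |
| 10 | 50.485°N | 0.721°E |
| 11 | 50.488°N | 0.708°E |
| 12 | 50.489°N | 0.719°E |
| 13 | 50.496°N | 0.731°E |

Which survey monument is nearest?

Distances from 50.493°N, 0.719°E:
1: 1.327 km
2: 1.498 km
3: 1.257 km
4: 1.095 km
5: 1.063 km
6: 0.756 km
7: 1.153 km
8: 1.196 km
9: 1.694 km
10: 0.902 km
11: 0.958 km
12: 0.445 km
13: 0.913 km
Minimum: 12 at 0.445 km.

12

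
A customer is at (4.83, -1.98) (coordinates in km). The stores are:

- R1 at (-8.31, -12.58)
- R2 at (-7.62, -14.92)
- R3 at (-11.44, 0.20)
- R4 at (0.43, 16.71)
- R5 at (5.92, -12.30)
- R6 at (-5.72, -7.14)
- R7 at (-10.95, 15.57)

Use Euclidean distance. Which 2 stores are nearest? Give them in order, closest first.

Distances from (4.83, -1.98):
R1: √((-13.14)² + (-10.60)²) = √(172.6596 + 112.3600) = 16.88 km
R2: √((-12.45)² + (-12.94)²) = √(155.0025 + 167.4436) = 17.96 km
R3: √((-16.27)² + (2.18)²) = √(264.7129 + 4.7524) = 16.42 km
R4: √((-4.40)² + (18.69)²) = √(19.3600 + 349.3161) = 19.20 km
R5: √((1.09)² + (-10.32)²) = √(1.1881 + 106.5024) = 10.38 km
R6: √((-10.55)² + (-5.16)²) = √(111.3025 + 26.6256) = 11.74 km
R7: √((-15.78)² + (17.55)²) = √(249.0084 + 308.0025) = 23.60 km
Sorted: R5 (10.38 km) < R6 (11.74 km) < R3 (16.42 km) < R1 (16.88 km) < …

R5, R6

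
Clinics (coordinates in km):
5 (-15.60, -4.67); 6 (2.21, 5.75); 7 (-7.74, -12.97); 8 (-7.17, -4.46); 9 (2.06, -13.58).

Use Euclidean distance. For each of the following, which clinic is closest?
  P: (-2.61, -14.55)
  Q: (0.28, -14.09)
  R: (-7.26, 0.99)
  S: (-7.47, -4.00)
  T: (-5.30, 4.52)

P→9; Q→9; R→8; S→8; T→6

P at (-2.61, -14.55):
  5: 16.32 km
  6: 20.86 km
  7: 5.37 km
  8: 11.07 km
  9: 4.77 km
  → nearest: 9 (4.77 km)
Q at (0.28, -14.09):
  5: 18.46 km
  6: 19.93 km
  7: 8.10 km
  8: 12.18 km
  9: 1.85 km
  → nearest: 9 (1.85 km)
R at (-7.26, 0.99):
  5: 10.08 km
  6: 10.60 km
  7: 13.97 km
  8: 5.45 km
  9: 17.30 km
  → nearest: 8 (5.45 km)
S at (-7.47, -4.00):
  5: 8.16 km
  6: 13.74 km
  7: 8.97 km
  8: 0.55 km
  9: 13.51 km
  → nearest: 8 (0.55 km)
T at (-5.30, 4.52):
  5: 13.80 km
  6: 7.61 km
  7: 17.66 km
  8: 9.17 km
  9: 19.54 km
  → nearest: 6 (7.61 km)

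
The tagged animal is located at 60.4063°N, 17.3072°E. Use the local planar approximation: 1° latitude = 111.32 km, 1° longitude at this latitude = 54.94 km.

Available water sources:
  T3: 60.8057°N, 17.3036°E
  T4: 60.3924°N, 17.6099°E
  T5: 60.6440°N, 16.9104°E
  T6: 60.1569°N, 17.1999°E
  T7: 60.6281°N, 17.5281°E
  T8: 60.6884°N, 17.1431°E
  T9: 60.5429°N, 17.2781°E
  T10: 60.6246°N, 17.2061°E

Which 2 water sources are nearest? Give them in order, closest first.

Distances from 60.4063°N, 17.3072°E:
T3: 44.4616 km
T4: 16.7022 km
T5: 34.2844 km
T6: 28.3822 km
T7: 27.5122 km
T8: 32.6719 km
T9: 15.2901 km
T10: 24.9279 km
Sorted: T9 (15.2901 km) < T4 (16.7022 km) < T10 (24.9279 km) < T7 (27.5122 km) < …

T9, T4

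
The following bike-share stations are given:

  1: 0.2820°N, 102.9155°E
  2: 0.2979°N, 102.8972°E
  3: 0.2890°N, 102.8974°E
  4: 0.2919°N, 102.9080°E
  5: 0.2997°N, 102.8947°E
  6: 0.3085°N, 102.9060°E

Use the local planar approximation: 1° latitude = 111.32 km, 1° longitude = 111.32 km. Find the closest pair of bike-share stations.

2 and 5

Pairwise distances:
1–2: 2.6987 km
1–3: 2.1603 km
1–4: 1.3826 km
1–5: 3.0403 km
1–6: 3.1338 km
2–3: 0.9910 km
2–4: 1.3753 km
2–5: 0.3429 km
2–6: 1.5336 km
3–4: 1.2234 km
3–5: 1.2285 km
3–6: 2.3725 km
4–5: 1.7164 km
4–6: 1.8613 km
5–6: 1.5944 km
Closest pair: 2–5 at 0.3429 km.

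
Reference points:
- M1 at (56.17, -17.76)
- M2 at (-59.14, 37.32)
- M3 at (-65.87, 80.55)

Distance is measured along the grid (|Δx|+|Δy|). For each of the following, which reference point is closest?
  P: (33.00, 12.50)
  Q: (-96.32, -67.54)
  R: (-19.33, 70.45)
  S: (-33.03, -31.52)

P→M1; Q→M2; R→M3; S→M2

P at (33.00, 12.50):
  M1: 53.43
  M2: 116.96
  M3: 166.92
  → nearest: M1 (53.43)
Q at (-96.32, -67.54):
  M1: 202.27
  M2: 142.04
  M3: 178.54
  → nearest: M2 (142.04)
R at (-19.33, 70.45):
  M1: 163.71
  M2: 72.94
  M3: 56.64
  → nearest: M3 (56.64)
S at (-33.03, -31.52):
  M1: 102.96
  M2: 94.95
  M3: 144.91
  → nearest: M2 (94.95)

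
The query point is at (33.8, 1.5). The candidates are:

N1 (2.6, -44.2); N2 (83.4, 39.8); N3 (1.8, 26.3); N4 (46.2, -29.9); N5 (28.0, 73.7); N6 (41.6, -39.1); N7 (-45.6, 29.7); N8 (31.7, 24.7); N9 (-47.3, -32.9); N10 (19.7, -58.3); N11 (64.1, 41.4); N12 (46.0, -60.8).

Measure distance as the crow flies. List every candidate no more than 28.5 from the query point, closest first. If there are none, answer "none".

N8

Distances from (33.8, 1.5):
N1: √((-31.2)² + (-45.7)²) = √(973.440 + 2088.490) = 55.3
N2: √((49.6)² + (38.3)²) = √(2460.160 + 1466.890) = 62.7
N3: √((-32.0)² + (24.8)²) = √(1024.000 + 615.040) = 40.5
N4: √((12.4)² + (-31.4)²) = √(153.760 + 985.960) = 33.8
N5: √((-5.8)² + (72.2)²) = √(33.640 + 5212.840) = 72.4
N6: √((7.8)² + (-40.6)²) = √(60.840 + 1648.360) = 41.3
N7: √((-79.4)² + (28.2)²) = √(6304.360 + 795.240) = 84.3
N8: √((-2.1)² + (23.2)²) = √(4.410 + 538.240) = 23.3
N9: √((-81.1)² + (-34.4)²) = √(6577.210 + 1183.360) = 88.1
N10: √((-14.1)² + (-59.8)²) = √(198.810 + 3576.040) = 61.4
N11: √((30.3)² + (39.9)²) = √(918.090 + 1592.010) = 50.1
N12: √((12.2)² + (-62.3)²) = √(148.840 + 3881.290) = 63.5
Threshold 28.5: N8 (23.3) is within range.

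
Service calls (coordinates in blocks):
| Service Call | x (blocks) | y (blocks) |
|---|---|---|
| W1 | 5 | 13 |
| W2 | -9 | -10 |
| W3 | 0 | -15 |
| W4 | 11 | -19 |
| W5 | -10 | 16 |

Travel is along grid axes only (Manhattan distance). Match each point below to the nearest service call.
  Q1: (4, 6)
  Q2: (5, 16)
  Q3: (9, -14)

Q1→W1; Q2→W1; Q3→W4

Q1 at (4, 6):
  W1: |1| + |7| = 1 + 7 = 8 blocks
  W2: |-13| + |-16| = 13 + 16 = 29 blocks
  W3: |-4| + |-21| = 4 + 21 = 25 blocks
  W4: |7| + |-25| = 7 + 25 = 32 blocks
  W5: |-14| + |10| = 14 + 10 = 24 blocks
  → nearest: W1 (8 blocks)
Q2 at (5, 16):
  W1: |0| + |-3| = 0 + 3 = 3 blocks
  W2: |-14| + |-26| = 14 + 26 = 40 blocks
  W3: |-5| + |-31| = 5 + 31 = 36 blocks
  W4: |6| + |-35| = 6 + 35 = 41 blocks
  W5: |-15| + |0| = 15 + 0 = 15 blocks
  → nearest: W1 (3 blocks)
Q3 at (9, -14):
  W1: |-4| + |27| = 4 + 27 = 31 blocks
  W2: |-18| + |4| = 18 + 4 = 22 blocks
  W3: |-9| + |-1| = 9 + 1 = 10 blocks
  W4: |2| + |-5| = 2 + 5 = 7 blocks
  W5: |-19| + |30| = 19 + 30 = 49 blocks
  → nearest: W4 (7 blocks)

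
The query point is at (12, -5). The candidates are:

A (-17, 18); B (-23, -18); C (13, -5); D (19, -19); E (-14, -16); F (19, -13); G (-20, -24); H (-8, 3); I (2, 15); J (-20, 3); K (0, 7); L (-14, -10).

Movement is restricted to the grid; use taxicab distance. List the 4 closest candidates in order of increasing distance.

Distances from (12, -5):
A: 52
B: 48
C: 1
D: 21
E: 37
F: 15
G: 51
H: 28
I: 30
J: 40
K: 24
L: 31
Sorted: C (1) < F (15) < D (21) < K (24) < H (28) < I (30) < …

C, F, D, K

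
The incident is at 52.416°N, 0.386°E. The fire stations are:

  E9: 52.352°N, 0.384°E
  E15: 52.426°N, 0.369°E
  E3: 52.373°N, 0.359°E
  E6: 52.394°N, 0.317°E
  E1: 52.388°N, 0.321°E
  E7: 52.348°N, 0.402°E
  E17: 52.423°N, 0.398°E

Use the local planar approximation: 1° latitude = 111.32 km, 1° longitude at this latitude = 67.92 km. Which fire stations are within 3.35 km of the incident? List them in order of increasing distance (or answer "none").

Distances from 52.416°N, 0.386°E:
E9: √((-0.064·111.32)² + (-0.002·67.92)²) = √(50.75822 + 0.01845) = 7.126 km
E15: √((0.010·111.32)² + (-0.017·67.92)²) = √(1.23921 + 1.33319) = 1.604 km
E3: √((-0.043·111.32)² + (-0.027·67.92)²) = √(22.91307 + 3.36297) = 5.126 km
E6: √((-0.022·111.32)² + (-0.069·67.92)²) = √(5.99780 + 21.96309) = 5.288 km
E1: √((-0.028·111.32)² + (-0.065·67.92)²) = √(9.71544 + 19.49046) = 5.404 km
E7: √((-0.068·111.32)² + (0.016·67.92)²) = √(57.30127 + 1.18096) = 7.647 km
E17: √((0.007·111.32)² + (0.012·67.92)²) = √(0.60721 + 0.66429) = 1.128 km
Threshold 3.35 km: E17 (1.128 km), E15 (1.604 km) are within range.

E17, E15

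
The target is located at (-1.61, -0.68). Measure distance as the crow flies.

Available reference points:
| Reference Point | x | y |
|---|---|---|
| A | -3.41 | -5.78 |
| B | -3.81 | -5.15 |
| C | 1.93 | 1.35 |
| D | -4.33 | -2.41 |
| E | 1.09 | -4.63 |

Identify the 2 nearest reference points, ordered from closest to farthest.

Distances from (-1.61, -0.68):
A: 5.41
B: 4.98
C: 4.08
D: 3.22
E: 4.78
Sorted: D (3.22) < C (4.08) < E (4.78) < B (4.98) < …

D, C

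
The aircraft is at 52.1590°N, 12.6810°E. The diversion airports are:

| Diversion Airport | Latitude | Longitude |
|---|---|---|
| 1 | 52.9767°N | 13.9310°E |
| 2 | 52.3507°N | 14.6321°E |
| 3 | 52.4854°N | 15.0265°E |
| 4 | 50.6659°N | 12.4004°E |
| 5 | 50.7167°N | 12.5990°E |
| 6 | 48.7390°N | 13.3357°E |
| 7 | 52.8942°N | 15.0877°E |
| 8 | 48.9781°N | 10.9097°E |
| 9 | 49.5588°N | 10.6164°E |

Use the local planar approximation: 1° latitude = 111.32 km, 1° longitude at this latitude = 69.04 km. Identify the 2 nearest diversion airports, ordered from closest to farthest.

1, 2

Distances from 52.1590°N, 12.6810°E:
1: 125.4332 km
2: 136.3838 km
3: 165.9597 km
4: 167.3371 km
5: 160.6566 km
6: 383.3882 km
7: 185.2211 km
8: 374.6201 km
9: 322.6475 km
Sorted: 1 (125.4332 km) < 2 (136.3838 km) < 5 (160.6566 km) < 3 (165.9597 km) < …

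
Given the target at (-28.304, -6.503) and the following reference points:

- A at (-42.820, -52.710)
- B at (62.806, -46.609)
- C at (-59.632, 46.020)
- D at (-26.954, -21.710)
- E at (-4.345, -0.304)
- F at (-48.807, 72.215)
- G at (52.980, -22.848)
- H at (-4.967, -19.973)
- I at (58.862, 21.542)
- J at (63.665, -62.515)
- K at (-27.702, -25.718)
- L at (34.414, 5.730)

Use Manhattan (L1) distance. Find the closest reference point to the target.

D

Distances from (-28.304, -6.503):
A: 60.723
B: 131.216
C: 83.851
D: 16.557
E: 30.158
F: 99.221
G: 97.629
H: 36.807
I: 115.211
J: 147.981
K: 19.817
L: 74.951
Minimum: D at 16.557.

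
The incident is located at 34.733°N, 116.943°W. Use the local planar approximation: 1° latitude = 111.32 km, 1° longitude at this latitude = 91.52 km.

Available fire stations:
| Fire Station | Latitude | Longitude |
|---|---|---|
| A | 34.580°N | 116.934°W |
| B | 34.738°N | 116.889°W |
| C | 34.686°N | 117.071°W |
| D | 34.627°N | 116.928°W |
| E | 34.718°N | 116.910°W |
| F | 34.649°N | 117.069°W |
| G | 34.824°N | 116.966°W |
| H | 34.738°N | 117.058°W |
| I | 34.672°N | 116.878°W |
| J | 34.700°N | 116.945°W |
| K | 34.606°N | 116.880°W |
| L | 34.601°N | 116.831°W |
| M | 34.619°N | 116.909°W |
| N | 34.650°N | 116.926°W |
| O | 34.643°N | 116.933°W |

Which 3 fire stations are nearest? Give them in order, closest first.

Distances from 34.733°N, 116.943°W:
A: 17.052 km
B: 4.973 km
C: 12.830 km
D: 11.880 km
E: 3.451 km
F: 14.846 km
G: 10.347 km
H: 10.540 km
I: 9.028 km
J: 3.678 km
K: 15.268 km
L: 17.916 km
M: 13.066 km
N: 9.370 km
O: 10.061 km
Sorted: E (3.451 km) < J (3.678 km) < B (4.973 km) < I (9.028 km) < N (9.370 km) < …

E, J, B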